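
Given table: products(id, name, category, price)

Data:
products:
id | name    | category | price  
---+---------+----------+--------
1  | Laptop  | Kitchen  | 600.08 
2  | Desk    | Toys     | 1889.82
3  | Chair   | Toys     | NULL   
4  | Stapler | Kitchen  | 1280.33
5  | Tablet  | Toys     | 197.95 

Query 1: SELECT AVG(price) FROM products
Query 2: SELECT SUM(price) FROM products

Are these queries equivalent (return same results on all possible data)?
No, not equivalent

Query 1 returns: [(992.045,)]
Query 2 returns: [(3968.18,)]

Reason: AVG vs SUM give different aggregate values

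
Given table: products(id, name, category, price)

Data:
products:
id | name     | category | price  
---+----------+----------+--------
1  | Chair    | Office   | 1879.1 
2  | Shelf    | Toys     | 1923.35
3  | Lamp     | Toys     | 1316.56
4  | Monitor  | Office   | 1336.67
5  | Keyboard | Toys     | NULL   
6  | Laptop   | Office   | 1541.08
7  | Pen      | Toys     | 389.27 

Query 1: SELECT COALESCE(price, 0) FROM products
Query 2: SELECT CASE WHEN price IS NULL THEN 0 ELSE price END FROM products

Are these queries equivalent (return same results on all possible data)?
Yes, equivalent

Both queries return: [(0,), (389.27,), (1316.56,), (1336.67,), (1541.08,), (1879.1,), (1923.35,)]

Reason: COALESCE vs CASE for NULL handling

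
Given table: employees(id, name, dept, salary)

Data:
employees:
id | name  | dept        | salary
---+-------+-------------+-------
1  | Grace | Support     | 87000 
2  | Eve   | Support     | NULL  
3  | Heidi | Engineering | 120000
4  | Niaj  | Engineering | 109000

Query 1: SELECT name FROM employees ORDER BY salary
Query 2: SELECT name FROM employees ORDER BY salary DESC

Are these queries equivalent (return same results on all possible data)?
No, not equivalent

Query 1 returns: [('Eve',), ('Grace',), ('Niaj',), ('Heidi',)]
Query 2 returns: [('Heidi',), ('Niaj',), ('Grace',), ('Eve',)]

Reason: ASC vs DESC gives opposite ordering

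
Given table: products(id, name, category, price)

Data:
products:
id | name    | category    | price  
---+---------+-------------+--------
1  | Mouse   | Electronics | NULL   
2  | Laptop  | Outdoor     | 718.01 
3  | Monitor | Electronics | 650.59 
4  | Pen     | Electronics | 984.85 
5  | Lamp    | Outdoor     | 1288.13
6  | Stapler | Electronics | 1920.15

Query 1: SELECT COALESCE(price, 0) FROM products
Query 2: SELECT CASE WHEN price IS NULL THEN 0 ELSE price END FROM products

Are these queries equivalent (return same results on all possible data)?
Yes, equivalent

Both queries return: [(0,), (650.59,), (718.01,), (984.85,), (1288.13,), (1920.15,)]

Reason: COALESCE vs CASE for NULL handling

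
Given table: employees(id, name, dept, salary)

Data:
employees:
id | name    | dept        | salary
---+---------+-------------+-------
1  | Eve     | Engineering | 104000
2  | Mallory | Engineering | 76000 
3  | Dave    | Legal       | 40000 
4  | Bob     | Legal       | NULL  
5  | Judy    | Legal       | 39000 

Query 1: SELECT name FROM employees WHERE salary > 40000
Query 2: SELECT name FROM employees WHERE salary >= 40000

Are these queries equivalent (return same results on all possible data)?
No, not equivalent

Query 1 returns: [('Eve',), ('Mallory',)]
Query 2 returns: [('Eve',), ('Mallory',), ('Dave',)]

Reason: > vs >= gives different results when salary = 40000 exists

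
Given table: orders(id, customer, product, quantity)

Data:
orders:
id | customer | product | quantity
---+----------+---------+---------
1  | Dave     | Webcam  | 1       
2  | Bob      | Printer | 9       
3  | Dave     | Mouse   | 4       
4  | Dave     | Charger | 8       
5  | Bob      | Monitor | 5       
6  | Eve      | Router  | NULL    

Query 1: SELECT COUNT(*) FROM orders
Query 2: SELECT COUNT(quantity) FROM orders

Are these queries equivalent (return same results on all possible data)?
No, not equivalent

Query 1 returns: [(6,)]
Query 2 returns: [(5,)]

Reason: COUNT(*) includes NULLs, COUNT(column) excludes them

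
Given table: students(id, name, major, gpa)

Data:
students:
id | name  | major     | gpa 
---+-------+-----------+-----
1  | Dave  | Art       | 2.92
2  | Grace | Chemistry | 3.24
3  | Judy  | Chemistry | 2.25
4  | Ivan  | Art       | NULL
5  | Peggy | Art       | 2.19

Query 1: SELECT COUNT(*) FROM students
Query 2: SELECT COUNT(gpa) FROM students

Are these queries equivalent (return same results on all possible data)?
No, not equivalent

Query 1 returns: [(5,)]
Query 2 returns: [(4,)]

Reason: COUNT(*) includes NULLs, COUNT(column) excludes them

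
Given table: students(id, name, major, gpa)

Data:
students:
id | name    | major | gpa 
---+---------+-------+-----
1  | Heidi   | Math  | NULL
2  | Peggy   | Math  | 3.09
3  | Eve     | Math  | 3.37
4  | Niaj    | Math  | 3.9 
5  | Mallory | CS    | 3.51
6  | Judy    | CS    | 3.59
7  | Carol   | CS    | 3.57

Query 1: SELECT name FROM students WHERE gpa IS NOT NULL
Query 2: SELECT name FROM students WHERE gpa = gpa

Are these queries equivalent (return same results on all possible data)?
Yes, equivalent

Both queries return: [('Carol',), ('Eve',), ('Judy',), ('Mallory',), ('Niaj',), ('Peggy',)]

Reason: IS NOT NULL vs self-equality (both exclude NULLs)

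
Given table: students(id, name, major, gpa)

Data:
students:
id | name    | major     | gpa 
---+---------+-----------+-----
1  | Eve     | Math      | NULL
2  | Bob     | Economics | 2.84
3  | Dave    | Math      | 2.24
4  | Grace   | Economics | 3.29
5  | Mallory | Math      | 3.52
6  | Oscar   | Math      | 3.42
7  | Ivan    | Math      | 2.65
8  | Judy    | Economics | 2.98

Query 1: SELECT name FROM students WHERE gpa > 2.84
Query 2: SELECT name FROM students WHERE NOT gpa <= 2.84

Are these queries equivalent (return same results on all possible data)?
Yes, equivalent

Both queries return: [('Grace',), ('Judy',), ('Mallory',), ('Oscar',)]

Reason: Both filter gpa > 2.84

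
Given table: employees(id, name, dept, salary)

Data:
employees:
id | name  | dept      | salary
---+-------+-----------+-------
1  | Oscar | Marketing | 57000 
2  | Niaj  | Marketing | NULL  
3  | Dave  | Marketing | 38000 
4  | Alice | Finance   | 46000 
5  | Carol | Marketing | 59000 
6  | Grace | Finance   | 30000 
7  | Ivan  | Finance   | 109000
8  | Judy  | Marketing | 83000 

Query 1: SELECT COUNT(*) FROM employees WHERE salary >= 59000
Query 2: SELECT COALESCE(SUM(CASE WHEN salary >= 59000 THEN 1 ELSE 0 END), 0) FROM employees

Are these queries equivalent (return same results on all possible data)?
Yes, equivalent

Both queries return: [(3,)]

Reason: COUNT with WHERE vs conditional SUM (COALESCE handles empty-table NULL)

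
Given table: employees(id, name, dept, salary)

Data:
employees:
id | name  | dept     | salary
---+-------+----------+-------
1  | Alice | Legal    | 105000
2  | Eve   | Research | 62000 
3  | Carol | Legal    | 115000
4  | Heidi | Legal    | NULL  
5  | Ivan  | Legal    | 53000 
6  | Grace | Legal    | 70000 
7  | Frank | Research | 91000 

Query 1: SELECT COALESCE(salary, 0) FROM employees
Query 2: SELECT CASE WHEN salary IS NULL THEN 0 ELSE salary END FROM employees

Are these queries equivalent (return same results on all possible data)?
Yes, equivalent

Both queries return: [(0,), (53000,), (62000,), (70000,), (91000,), (105000,), (115000,)]

Reason: COALESCE vs CASE for NULL handling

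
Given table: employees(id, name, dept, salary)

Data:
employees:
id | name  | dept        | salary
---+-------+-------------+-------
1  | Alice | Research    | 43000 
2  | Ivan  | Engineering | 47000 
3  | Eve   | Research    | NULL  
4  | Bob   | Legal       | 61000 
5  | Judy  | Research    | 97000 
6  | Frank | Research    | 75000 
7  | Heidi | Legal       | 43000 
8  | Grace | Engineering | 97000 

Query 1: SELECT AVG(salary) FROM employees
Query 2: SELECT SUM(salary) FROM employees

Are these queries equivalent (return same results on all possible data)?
No, not equivalent

Query 1 returns: [(66142.85714285714,)]
Query 2 returns: [(463000,)]

Reason: AVG vs SUM give different aggregate values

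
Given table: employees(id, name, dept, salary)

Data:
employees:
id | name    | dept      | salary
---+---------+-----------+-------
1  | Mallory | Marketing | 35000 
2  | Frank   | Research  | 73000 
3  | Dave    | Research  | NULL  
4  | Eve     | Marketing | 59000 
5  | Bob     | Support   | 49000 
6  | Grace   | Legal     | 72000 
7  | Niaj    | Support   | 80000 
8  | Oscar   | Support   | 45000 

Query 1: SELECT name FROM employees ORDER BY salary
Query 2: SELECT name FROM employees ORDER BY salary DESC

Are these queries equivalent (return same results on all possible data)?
No, not equivalent

Query 1 returns: [('Dave',), ('Mallory',), ('Oscar',), ('Bob',), ('Eve',), ('Grace',), ('Frank',), ('Niaj',)]
Query 2 returns: [('Niaj',), ('Frank',), ('Grace',), ('Eve',), ('Bob',), ('Oscar',), ('Mallory',), ('Dave',)]

Reason: ASC vs DESC gives opposite ordering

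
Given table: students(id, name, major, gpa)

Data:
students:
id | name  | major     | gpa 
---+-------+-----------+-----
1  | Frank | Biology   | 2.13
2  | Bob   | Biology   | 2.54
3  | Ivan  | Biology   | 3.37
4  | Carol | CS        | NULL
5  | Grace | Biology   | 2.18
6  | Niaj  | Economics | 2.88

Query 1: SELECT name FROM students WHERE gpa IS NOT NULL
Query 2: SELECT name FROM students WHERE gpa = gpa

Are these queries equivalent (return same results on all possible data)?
Yes, equivalent

Both queries return: [('Bob',), ('Frank',), ('Grace',), ('Ivan',), ('Niaj',)]

Reason: IS NOT NULL vs self-equality (both exclude NULLs)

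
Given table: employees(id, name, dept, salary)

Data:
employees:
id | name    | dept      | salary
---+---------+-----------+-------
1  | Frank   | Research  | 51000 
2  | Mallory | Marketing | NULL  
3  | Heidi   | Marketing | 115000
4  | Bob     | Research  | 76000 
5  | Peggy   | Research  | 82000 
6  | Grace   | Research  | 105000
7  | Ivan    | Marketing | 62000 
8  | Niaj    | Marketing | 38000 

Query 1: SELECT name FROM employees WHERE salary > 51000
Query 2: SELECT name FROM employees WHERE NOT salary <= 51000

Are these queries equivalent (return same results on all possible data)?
Yes, equivalent

Both queries return: [('Bob',), ('Grace',), ('Heidi',), ('Ivan',), ('Peggy',)]

Reason: Both filter salary > 51000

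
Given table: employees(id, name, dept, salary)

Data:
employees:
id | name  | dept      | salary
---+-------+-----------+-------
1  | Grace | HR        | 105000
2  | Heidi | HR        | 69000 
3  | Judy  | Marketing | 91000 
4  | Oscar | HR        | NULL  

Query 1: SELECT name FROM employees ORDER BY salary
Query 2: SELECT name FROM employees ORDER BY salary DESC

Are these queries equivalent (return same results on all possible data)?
No, not equivalent

Query 1 returns: [('Oscar',), ('Heidi',), ('Judy',), ('Grace',)]
Query 2 returns: [('Grace',), ('Judy',), ('Heidi',), ('Oscar',)]

Reason: ASC vs DESC gives opposite ordering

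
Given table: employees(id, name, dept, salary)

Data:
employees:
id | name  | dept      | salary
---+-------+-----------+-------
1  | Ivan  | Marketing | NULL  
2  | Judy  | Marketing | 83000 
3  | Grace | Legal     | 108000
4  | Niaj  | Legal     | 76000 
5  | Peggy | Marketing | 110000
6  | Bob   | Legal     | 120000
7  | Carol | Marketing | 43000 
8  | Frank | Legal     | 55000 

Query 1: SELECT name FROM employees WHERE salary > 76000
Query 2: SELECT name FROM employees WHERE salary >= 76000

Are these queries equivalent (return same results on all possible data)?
No, not equivalent

Query 1 returns: [('Judy',), ('Grace',), ('Peggy',), ('Bob',)]
Query 2 returns: [('Judy',), ('Grace',), ('Niaj',), ('Peggy',), ('Bob',)]

Reason: > vs >= gives different results when salary = 76000 exists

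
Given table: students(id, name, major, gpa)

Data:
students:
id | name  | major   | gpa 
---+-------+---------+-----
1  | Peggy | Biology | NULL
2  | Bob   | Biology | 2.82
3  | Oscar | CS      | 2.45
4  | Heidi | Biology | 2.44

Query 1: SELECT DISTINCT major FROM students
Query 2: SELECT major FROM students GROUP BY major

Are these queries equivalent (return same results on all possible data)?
Yes, equivalent

Both queries return: [('Biology',), ('CS',)]

Reason: Both get unique majors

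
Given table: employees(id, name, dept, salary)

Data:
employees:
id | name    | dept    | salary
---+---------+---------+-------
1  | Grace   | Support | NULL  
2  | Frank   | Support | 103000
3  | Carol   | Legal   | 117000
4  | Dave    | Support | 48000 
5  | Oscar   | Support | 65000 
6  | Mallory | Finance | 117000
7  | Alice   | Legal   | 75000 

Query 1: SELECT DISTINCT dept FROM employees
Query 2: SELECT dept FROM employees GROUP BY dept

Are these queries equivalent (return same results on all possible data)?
Yes, equivalent

Both queries return: [('Finance',), ('Legal',), ('Support',)]

Reason: Both get unique depts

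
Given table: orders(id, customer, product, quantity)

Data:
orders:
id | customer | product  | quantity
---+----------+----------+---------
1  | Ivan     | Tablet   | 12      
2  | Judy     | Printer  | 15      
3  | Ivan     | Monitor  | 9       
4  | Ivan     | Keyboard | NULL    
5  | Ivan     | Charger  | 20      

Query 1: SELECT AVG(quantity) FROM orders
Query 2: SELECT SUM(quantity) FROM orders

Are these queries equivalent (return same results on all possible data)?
No, not equivalent

Query 1 returns: [(14.0,)]
Query 2 returns: [(56,)]

Reason: AVG vs SUM give different aggregate values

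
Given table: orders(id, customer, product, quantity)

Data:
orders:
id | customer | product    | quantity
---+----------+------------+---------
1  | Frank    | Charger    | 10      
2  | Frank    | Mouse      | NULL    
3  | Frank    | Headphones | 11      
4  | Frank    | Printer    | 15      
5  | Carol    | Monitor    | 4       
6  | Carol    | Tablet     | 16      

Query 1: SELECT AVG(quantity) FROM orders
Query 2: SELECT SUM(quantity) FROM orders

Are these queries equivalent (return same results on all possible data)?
No, not equivalent

Query 1 returns: [(11.2,)]
Query 2 returns: [(56,)]

Reason: AVG vs SUM give different aggregate values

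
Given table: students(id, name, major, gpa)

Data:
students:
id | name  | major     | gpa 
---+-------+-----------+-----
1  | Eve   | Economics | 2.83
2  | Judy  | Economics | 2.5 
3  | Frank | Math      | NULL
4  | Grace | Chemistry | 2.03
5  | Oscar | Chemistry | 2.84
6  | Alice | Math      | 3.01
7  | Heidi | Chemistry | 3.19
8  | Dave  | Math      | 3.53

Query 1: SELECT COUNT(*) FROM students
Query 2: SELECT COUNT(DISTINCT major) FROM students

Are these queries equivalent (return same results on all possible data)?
No, not equivalent

Query 1 returns: [(8,)]
Query 2 returns: [(3,)]

Reason: COUNT(*) counts rows, COUNT(DISTINCT major) counts unique majors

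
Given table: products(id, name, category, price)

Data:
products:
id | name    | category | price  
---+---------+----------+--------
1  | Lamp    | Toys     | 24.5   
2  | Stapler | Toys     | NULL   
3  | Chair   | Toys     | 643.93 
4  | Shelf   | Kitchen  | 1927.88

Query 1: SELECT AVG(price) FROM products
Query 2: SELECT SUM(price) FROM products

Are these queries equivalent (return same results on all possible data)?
No, not equivalent

Query 1 returns: [(865.4366666666666,)]
Query 2 returns: [(2596.31,)]

Reason: AVG vs SUM give different aggregate values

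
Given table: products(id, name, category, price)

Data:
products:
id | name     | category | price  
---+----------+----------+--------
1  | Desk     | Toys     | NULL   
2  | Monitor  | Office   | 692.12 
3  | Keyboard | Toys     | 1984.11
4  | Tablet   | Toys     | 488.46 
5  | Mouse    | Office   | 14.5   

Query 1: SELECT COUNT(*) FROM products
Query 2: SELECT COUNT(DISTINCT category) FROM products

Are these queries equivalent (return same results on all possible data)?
No, not equivalent

Query 1 returns: [(5,)]
Query 2 returns: [(2,)]

Reason: COUNT(*) counts rows, COUNT(DISTINCT category) counts unique categorys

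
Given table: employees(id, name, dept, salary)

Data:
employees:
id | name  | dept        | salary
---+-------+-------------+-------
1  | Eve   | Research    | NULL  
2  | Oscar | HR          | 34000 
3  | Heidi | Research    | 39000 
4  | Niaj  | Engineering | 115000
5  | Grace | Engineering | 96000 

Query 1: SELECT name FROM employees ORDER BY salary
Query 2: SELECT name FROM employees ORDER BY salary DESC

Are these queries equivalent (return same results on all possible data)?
No, not equivalent

Query 1 returns: [('Eve',), ('Oscar',), ('Heidi',), ('Grace',), ('Niaj',)]
Query 2 returns: [('Niaj',), ('Grace',), ('Heidi',), ('Oscar',), ('Eve',)]

Reason: ASC vs DESC gives opposite ordering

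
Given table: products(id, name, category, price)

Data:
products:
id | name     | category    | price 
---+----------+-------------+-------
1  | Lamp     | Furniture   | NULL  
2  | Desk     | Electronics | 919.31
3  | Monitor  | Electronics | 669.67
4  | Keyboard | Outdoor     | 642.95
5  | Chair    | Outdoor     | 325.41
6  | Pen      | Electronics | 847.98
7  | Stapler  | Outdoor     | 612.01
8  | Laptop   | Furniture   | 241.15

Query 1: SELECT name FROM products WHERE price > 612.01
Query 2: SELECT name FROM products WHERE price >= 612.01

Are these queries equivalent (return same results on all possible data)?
No, not equivalent

Query 1 returns: [('Desk',), ('Monitor',), ('Keyboard',), ('Pen',)]
Query 2 returns: [('Desk',), ('Monitor',), ('Keyboard',), ('Pen',), ('Stapler',)]

Reason: > vs >= gives different results when price = 612.01 exists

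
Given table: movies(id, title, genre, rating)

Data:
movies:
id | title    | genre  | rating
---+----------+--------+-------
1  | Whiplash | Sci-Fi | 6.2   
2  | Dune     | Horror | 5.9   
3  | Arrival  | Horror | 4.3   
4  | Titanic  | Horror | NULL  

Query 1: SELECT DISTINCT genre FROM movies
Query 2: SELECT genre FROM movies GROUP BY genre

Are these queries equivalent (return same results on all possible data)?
Yes, equivalent

Both queries return: [('Horror',), ('Sci-Fi',)]

Reason: Both get unique genres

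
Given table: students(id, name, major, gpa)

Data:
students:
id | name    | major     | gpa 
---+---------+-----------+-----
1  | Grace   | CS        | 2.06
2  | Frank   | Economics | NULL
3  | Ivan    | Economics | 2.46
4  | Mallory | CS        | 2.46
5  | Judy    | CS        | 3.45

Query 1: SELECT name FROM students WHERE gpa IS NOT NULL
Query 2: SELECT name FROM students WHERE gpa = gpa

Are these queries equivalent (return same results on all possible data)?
Yes, equivalent

Both queries return: [('Grace',), ('Ivan',), ('Judy',), ('Mallory',)]

Reason: IS NOT NULL vs self-equality (both exclude NULLs)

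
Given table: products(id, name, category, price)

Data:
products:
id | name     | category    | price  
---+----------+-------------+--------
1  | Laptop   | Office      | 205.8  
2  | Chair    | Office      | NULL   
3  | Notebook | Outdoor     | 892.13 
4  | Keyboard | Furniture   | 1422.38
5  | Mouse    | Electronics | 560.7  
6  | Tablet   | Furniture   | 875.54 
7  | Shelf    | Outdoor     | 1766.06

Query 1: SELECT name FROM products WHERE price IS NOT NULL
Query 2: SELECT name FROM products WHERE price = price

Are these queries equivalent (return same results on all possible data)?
Yes, equivalent

Both queries return: [('Keyboard',), ('Laptop',), ('Mouse',), ('Notebook',), ('Shelf',), ('Tablet',)]

Reason: IS NOT NULL vs self-equality (both exclude NULLs)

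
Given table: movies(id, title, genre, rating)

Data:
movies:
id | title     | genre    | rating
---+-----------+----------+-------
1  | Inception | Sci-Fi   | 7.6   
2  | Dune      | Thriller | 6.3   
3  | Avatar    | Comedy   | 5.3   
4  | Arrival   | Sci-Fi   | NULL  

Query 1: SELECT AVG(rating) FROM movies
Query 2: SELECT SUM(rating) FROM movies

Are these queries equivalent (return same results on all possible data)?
No, not equivalent

Query 1 returns: [(6.3999999999999995,)]
Query 2 returns: [(19.2,)]

Reason: AVG vs SUM give different aggregate values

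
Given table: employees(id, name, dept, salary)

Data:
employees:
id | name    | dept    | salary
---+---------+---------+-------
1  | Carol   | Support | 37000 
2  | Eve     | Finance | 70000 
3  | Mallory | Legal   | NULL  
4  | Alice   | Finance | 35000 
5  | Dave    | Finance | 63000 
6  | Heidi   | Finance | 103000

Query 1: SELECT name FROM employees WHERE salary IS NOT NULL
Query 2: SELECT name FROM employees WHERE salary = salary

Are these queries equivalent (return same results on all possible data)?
Yes, equivalent

Both queries return: [('Alice',), ('Carol',), ('Dave',), ('Eve',), ('Heidi',)]

Reason: IS NOT NULL vs self-equality (both exclude NULLs)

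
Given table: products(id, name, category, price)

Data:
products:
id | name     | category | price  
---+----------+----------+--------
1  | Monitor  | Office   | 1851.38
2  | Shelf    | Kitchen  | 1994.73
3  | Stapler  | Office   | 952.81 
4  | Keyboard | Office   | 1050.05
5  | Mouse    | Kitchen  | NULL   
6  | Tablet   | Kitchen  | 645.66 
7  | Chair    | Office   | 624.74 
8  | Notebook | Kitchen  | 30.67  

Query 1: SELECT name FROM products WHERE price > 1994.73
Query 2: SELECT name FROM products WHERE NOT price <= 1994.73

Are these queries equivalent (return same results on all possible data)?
Yes, equivalent

Both queries return: []

Reason: Both filter price > 1994.73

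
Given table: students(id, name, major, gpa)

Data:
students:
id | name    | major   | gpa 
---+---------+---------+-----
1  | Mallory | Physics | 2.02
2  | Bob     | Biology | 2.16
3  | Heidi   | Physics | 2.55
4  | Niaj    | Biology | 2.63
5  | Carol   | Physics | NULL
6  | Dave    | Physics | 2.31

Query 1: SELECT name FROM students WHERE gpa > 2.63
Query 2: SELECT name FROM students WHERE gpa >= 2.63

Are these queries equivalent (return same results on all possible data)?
No, not equivalent

Query 1 returns: []
Query 2 returns: [('Niaj',)]

Reason: > vs >= gives different results when gpa = 2.63 exists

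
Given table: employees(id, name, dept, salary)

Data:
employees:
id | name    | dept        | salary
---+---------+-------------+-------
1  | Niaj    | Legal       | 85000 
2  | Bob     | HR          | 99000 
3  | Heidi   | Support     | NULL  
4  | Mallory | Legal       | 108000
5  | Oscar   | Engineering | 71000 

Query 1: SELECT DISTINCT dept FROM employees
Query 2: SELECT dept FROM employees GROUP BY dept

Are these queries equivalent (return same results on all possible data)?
Yes, equivalent

Both queries return: [('Engineering',), ('HR',), ('Legal',), ('Support',)]

Reason: Both get unique depts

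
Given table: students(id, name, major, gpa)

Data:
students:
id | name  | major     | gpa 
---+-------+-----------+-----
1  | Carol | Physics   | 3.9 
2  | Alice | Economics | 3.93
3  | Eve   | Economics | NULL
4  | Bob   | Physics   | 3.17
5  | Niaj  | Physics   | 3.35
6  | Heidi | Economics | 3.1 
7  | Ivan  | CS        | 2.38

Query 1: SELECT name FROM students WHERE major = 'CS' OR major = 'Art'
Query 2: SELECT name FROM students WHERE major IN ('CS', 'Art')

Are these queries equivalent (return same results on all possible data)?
Yes, equivalent

Both queries return: [('Ivan',)]

Reason: OR vs IN are equivalent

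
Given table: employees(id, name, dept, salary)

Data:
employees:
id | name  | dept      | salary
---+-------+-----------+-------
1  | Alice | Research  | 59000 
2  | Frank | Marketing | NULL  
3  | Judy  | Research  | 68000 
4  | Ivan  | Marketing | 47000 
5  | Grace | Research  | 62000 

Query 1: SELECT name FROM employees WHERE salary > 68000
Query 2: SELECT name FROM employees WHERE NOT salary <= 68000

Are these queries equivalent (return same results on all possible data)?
Yes, equivalent

Both queries return: []

Reason: Both filter salary > 68000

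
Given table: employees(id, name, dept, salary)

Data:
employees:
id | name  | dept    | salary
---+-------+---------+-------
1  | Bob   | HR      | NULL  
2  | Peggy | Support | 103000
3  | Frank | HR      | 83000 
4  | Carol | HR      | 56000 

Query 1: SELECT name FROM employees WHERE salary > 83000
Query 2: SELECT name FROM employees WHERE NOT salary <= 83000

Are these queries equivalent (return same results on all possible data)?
Yes, equivalent

Both queries return: [('Peggy',)]

Reason: Both filter salary > 83000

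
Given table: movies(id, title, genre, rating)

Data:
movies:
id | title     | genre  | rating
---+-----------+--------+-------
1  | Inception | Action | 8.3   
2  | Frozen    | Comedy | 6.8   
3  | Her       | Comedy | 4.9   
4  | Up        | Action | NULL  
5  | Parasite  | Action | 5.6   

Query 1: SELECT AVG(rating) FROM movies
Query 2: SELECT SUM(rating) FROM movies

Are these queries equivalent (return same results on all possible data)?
No, not equivalent

Query 1 returns: [(6.4,)]
Query 2 returns: [(25.6,)]

Reason: AVG vs SUM give different aggregate values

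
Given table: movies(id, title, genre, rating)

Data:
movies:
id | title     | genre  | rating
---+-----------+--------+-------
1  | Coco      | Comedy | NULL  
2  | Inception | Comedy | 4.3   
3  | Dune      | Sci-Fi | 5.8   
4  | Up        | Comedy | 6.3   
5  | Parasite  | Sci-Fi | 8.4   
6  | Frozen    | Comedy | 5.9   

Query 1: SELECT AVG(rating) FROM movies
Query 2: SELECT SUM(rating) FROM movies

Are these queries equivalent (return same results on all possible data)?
No, not equivalent

Query 1 returns: [(6.14,)]
Query 2 returns: [(30.7,)]

Reason: AVG vs SUM give different aggregate values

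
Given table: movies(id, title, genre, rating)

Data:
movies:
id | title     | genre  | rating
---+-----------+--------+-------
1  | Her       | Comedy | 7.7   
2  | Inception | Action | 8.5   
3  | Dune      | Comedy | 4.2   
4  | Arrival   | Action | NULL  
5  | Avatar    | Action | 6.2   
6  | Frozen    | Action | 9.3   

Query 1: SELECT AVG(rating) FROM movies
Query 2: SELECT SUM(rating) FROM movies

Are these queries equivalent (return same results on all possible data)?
No, not equivalent

Query 1 returns: [(7.18,)]
Query 2 returns: [(35.9,)]

Reason: AVG vs SUM give different aggregate values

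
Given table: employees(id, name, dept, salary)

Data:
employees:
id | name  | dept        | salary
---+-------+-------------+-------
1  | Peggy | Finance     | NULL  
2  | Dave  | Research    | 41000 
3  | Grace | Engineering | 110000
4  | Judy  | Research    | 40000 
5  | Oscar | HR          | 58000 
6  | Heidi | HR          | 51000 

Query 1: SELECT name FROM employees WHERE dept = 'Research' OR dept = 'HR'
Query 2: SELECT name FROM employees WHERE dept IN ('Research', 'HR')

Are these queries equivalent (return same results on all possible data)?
Yes, equivalent

Both queries return: [('Dave',), ('Heidi',), ('Judy',), ('Oscar',)]

Reason: OR vs IN are equivalent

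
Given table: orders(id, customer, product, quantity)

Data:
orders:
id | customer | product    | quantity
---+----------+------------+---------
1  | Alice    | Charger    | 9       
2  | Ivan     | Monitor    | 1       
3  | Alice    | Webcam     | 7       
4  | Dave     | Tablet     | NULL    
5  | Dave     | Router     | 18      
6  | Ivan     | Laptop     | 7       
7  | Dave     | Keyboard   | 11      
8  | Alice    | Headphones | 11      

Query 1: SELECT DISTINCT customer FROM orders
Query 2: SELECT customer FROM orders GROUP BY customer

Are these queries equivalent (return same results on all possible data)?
Yes, equivalent

Both queries return: [('Alice',), ('Dave',), ('Ivan',)]

Reason: Both get unique customers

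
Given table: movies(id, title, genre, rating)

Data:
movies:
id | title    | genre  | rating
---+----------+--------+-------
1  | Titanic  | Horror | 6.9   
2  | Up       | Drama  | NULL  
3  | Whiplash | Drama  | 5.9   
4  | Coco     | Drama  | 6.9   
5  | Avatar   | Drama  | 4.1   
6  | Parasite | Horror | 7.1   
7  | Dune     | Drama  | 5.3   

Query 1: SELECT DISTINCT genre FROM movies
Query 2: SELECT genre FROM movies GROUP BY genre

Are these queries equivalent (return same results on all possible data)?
Yes, equivalent

Both queries return: [('Drama',), ('Horror',)]

Reason: Both get unique genres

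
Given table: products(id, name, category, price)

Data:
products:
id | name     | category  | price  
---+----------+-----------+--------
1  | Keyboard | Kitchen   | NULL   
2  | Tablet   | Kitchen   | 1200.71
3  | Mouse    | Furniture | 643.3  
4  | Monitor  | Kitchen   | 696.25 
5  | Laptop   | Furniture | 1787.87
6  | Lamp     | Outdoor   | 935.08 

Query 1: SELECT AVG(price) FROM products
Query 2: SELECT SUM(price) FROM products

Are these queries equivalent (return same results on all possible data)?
No, not equivalent

Query 1 returns: [(1052.642,)]
Query 2 returns: [(5263.21,)]

Reason: AVG vs SUM give different aggregate values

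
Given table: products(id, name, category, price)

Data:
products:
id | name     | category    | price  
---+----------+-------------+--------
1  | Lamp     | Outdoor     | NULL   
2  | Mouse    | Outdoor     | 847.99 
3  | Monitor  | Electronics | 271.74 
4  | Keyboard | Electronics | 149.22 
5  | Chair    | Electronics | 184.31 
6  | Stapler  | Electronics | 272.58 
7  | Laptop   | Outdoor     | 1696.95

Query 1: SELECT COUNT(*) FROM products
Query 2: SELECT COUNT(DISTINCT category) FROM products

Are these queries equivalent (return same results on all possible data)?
No, not equivalent

Query 1 returns: [(7,)]
Query 2 returns: [(2,)]

Reason: COUNT(*) counts rows, COUNT(DISTINCT category) counts unique categorys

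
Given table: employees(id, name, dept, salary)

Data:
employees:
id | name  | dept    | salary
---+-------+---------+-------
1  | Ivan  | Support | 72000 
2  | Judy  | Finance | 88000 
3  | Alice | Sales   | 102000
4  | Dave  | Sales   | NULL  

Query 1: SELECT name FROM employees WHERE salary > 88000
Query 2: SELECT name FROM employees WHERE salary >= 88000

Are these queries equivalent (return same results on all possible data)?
No, not equivalent

Query 1 returns: [('Alice',)]
Query 2 returns: [('Judy',), ('Alice',)]

Reason: > vs >= gives different results when salary = 88000 exists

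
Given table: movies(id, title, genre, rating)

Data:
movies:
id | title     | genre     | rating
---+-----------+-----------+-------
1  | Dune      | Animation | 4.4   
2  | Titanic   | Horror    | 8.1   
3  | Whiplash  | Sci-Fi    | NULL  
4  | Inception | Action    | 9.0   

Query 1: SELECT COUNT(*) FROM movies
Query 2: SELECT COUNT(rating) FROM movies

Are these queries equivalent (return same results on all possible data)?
No, not equivalent

Query 1 returns: [(4,)]
Query 2 returns: [(3,)]

Reason: COUNT(*) includes NULLs, COUNT(column) excludes them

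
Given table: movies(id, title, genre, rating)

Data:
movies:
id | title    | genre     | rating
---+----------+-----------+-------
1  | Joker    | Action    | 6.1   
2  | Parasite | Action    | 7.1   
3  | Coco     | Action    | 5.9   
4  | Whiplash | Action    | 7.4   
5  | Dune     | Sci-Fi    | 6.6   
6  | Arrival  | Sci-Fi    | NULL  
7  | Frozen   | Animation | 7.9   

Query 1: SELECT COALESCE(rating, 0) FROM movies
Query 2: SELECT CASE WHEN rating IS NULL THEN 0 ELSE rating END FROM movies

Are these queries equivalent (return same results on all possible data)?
Yes, equivalent

Both queries return: [(0,), (5.9,), (6.1,), (6.6,), (7.1,), (7.4,), (7.9,)]

Reason: COALESCE vs CASE for NULL handling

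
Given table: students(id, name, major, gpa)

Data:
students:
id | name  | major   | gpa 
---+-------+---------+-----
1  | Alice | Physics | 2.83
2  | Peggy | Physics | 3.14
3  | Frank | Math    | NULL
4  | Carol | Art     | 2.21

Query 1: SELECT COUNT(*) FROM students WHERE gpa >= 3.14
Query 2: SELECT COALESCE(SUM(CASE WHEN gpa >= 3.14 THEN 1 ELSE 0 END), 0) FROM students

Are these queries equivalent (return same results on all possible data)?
Yes, equivalent

Both queries return: [(1,)]

Reason: COUNT with WHERE vs conditional SUM (COALESCE handles empty-table NULL)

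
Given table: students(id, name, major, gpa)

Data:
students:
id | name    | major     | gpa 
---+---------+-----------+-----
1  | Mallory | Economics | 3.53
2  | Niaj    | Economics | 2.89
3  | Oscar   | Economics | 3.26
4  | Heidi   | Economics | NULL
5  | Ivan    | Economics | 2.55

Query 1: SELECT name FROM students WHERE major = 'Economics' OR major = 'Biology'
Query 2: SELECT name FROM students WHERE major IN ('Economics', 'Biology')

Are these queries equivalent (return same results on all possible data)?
Yes, equivalent

Both queries return: [('Heidi',), ('Ivan',), ('Mallory',), ('Niaj',), ('Oscar',)]

Reason: OR vs IN are equivalent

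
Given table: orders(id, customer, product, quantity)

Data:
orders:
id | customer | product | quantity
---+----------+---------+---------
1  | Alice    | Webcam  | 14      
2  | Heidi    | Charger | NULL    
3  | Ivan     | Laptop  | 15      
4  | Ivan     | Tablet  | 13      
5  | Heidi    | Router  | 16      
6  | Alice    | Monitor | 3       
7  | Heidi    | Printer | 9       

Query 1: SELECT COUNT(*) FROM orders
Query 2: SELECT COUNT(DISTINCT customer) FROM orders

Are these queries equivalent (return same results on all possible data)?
No, not equivalent

Query 1 returns: [(7,)]
Query 2 returns: [(3,)]

Reason: COUNT(*) counts rows, COUNT(DISTINCT customer) counts unique customers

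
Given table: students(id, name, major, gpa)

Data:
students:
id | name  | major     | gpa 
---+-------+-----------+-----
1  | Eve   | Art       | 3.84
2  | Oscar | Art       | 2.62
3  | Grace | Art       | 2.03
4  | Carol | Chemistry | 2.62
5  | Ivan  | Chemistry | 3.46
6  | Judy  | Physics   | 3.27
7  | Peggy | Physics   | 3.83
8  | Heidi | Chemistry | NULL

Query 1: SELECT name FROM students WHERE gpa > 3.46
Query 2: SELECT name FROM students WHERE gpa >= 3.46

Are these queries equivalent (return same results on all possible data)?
No, not equivalent

Query 1 returns: [('Eve',), ('Peggy',)]
Query 2 returns: [('Eve',), ('Ivan',), ('Peggy',)]

Reason: > vs >= gives different results when gpa = 3.46 exists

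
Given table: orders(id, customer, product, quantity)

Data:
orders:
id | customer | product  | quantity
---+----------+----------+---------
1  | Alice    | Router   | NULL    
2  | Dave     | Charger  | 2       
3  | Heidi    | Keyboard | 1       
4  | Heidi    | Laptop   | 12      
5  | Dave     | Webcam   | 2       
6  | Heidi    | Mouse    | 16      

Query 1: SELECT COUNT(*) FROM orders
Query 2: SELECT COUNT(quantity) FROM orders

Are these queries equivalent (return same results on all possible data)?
No, not equivalent

Query 1 returns: [(6,)]
Query 2 returns: [(5,)]

Reason: COUNT(*) includes NULLs, COUNT(column) excludes them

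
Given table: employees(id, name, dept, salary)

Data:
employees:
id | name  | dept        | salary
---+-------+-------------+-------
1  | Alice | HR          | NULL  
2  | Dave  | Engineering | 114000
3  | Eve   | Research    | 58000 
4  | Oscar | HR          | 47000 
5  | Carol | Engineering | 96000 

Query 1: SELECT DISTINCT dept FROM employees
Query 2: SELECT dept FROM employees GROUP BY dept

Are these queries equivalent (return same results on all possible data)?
Yes, equivalent

Both queries return: [('Engineering',), ('HR',), ('Research',)]

Reason: Both get unique depts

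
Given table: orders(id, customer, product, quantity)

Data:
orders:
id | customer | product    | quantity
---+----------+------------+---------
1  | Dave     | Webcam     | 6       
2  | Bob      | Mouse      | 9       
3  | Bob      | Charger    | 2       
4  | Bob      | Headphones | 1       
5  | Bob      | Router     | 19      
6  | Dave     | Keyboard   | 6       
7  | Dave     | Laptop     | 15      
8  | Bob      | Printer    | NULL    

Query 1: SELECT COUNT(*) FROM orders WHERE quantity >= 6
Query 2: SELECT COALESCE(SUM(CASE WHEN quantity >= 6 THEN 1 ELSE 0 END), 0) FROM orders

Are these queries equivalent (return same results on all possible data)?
Yes, equivalent

Both queries return: [(5,)]

Reason: COUNT with WHERE vs conditional SUM (COALESCE handles empty-table NULL)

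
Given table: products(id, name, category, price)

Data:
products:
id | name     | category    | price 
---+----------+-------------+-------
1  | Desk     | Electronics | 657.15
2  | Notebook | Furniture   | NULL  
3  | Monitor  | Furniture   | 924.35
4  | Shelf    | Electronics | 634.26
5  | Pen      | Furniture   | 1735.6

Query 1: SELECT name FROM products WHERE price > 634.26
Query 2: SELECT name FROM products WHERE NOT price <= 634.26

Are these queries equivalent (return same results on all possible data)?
Yes, equivalent

Both queries return: [('Desk',), ('Monitor',), ('Pen',)]

Reason: Both filter price > 634.26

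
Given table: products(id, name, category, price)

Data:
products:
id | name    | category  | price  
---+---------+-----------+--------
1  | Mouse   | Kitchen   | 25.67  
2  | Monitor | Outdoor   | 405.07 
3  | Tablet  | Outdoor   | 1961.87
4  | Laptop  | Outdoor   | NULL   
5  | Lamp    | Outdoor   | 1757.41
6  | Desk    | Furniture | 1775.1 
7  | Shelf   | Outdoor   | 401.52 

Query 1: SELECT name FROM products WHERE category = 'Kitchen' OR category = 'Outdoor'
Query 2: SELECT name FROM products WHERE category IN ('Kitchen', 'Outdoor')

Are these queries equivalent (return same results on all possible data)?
Yes, equivalent

Both queries return: [('Lamp',), ('Laptop',), ('Monitor',), ('Mouse',), ('Shelf',), ('Tablet',)]

Reason: OR vs IN are equivalent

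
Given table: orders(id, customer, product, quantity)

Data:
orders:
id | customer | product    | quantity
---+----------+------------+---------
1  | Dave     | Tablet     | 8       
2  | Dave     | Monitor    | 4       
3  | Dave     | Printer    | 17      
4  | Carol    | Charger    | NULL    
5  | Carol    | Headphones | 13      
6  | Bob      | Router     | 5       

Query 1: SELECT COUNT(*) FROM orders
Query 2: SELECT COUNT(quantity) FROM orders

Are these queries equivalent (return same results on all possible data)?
No, not equivalent

Query 1 returns: [(6,)]
Query 2 returns: [(5,)]

Reason: COUNT(*) includes NULLs, COUNT(column) excludes them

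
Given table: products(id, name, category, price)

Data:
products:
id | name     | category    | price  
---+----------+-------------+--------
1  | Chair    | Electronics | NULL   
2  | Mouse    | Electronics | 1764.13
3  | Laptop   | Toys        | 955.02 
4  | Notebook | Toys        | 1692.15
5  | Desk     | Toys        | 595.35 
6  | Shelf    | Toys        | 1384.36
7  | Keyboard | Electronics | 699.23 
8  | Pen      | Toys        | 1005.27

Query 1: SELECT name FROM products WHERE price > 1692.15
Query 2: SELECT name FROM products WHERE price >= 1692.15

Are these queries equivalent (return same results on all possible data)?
No, not equivalent

Query 1 returns: [('Mouse',)]
Query 2 returns: [('Mouse',), ('Notebook',)]

Reason: > vs >= gives different results when price = 1692.15 exists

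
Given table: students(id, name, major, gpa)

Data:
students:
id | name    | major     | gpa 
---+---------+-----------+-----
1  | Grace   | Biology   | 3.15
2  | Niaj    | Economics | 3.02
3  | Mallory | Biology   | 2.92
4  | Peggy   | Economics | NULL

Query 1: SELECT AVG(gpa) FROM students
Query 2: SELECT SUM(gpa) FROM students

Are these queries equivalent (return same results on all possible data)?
No, not equivalent

Query 1 returns: [(3.03,)]
Query 2 returns: [(9.09,)]

Reason: AVG vs SUM give different aggregate values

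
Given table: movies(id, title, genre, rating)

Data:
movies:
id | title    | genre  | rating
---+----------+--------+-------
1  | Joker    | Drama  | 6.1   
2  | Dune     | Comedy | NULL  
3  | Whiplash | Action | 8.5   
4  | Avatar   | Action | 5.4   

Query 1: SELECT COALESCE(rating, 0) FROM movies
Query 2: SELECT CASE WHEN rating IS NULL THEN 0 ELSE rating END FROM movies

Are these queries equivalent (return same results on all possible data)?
Yes, equivalent

Both queries return: [(0,), (5.4,), (6.1,), (8.5,)]

Reason: COALESCE vs CASE for NULL handling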